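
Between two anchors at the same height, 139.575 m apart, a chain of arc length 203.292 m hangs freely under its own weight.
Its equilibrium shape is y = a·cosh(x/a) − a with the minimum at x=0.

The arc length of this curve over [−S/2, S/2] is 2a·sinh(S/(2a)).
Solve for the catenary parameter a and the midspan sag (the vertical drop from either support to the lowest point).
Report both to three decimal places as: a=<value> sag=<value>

a=44.797 sag=66.283

seed: a₀ = √(S³/(24(L−S))) = √(139.575³/(24·63.717)) = 42.167531
iter 1: u=1.655006  f(a)=+9.317e+00  f'(a)=-3.935e+00  a ← 42.167531 − (+9.317e+00/-3.935e+00) = 44.535335
iter 2: u=1.567014  f(a)=+8.424e-01  f'(a)=-3.253e+00  a ← 44.535335 − (+8.424e-01/-3.253e+00) = 44.794300
iter 3: u=1.557955  f(a)=+8.398e-03  f'(a)=-3.188e+00  a ← 44.794300 − (+8.398e-03/-3.188e+00) = 44.796934
iter 4: u=1.557863  f(a)=+8.529e-07  f'(a)=-3.188e+00  a ← 44.796934 − (+8.529e-07/-3.188e+00) = 44.796934
iter 5: u=1.557863  f(a)=+2.842e-14  f'(a)=-3.188e+00  a ← 44.796934 − (+2.842e-14/-3.188e+00) = 44.796934
converged: |Δa| < 1e-12 after 5 iterations
sag = a·(cosh(S/(2a)) − 1) = 44.796934·(cosh(1.557863) − 1) = 66.282653
T_max/T_min = cosh(S/(2a)) = 2.479625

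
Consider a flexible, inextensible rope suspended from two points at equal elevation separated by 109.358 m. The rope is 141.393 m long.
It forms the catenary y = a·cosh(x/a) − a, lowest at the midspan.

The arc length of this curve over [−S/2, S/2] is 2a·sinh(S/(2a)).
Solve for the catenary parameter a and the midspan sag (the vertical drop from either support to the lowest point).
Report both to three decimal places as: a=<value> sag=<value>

a=42.946 sag=39.773

seed: a₀ = √(S³/(24(L−S))) = √(109.358³/(24·32.035)) = 41.243722
iter 1: u=1.325753  f(a)=+2.936e+00  f'(a)=-1.844e+00  a ← 41.243722 − (+2.936e+00/-1.844e+00) = 42.835749
iter 2: u=1.276481  f(a)=+1.786e-01  f'(a)=-1.626e+00  a ← 42.835749 − (+1.786e-01/-1.626e+00) = 42.945558
iter 3: u=1.273217  f(a)=+7.550e-04  f'(a)=-1.612e+00  a ← 42.945558 − (+7.550e-04/-1.612e+00) = 42.946026
iter 4: u=1.273203  f(a)=+1.363e-08  f'(a)=-1.612e+00  a ← 42.946026 − (+1.363e-08/-1.612e+00) = 42.946026
iter 5: u=1.273203  f(a)=+0.000e+00  f'(a)=-1.612e+00  a ← 42.946026 − (+0.000e+00/-1.612e+00) = 42.946026
converged: |Δa| < 1e-12 after 5 iterations
sag = a·(cosh(S/(2a)) − 1) = 42.946026·(cosh(1.273203) − 1) = 39.772510
T_max/T_min = cosh(S/(2a)) = 1.926105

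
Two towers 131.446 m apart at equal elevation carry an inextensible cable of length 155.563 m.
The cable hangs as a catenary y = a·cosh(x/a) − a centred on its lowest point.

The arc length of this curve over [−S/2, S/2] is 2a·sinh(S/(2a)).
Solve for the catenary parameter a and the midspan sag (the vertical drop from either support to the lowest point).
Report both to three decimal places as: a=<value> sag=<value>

seed: a₀ = √(S³/(24(L−S))) = √(131.446³/(24·24.117)) = 62.640296
iter 1: u=1.049213  f(a)=+1.363e+00  f'(a)=-8.582e-01  a ← 62.640296 − (+1.363e+00/-8.582e-01) = 64.228286
iter 2: u=1.023272  f(a)=+5.354e-02  f'(a)=-7.919e-01  a ← 64.228286 − (+5.354e-02/-7.919e-01) = 64.295895
iter 3: u=1.022196  f(a)=+9.014e-05  f'(a)=-7.893e-01  a ← 64.295895 − (+9.014e-05/-7.893e-01) = 64.296009
iter 4: u=1.022194  f(a)=+2.564e-10  f'(a)=-7.893e-01  a ← 64.296009 − (+2.564e-10/-7.893e-01) = 64.296009
iter 5: u=1.022194  f(a)=+2.842e-14  f'(a)=-7.893e-01  a ← 64.296009 − (+2.842e-14/-7.893e-01) = 64.296009
converged: |Δa| < 1e-12 after 5 iterations
sag = a·(cosh(S/(2a)) − 1) = 64.296009·(cosh(1.022194) − 1) = 36.619493
T_max/T_min = cosh(S/(2a)) = 1.569545

a=64.296 sag=36.619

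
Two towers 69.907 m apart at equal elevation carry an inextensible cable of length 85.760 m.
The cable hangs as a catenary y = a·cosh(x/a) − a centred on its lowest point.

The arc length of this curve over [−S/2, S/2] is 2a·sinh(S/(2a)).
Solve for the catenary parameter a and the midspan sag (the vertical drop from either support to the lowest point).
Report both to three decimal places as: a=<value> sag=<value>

seed: a₀ = √(S³/(24(L−S))) = √(69.907³/(24·15.853)) = 29.965370
iter 1: u=1.166463  f(a)=+1.114e+00  f'(a)=-1.209e+00  a ← 29.965370 − (+1.114e+00/-1.209e+00) = 30.886714
iter 2: u=1.131668  f(a)=+5.345e-02  f'(a)=-1.096e+00  a ← 30.886714 − (+5.345e-02/-1.096e+00) = 30.935492
iter 3: u=1.129883  f(a)=+1.367e-04  f'(a)=-1.090e+00  a ← 30.935492 − (+1.367e-04/-1.090e+00) = 30.935618
iter 4: u=1.129879  f(a)=+8.999e-10  f'(a)=-1.090e+00  a ← 30.935618 − (+8.999e-10/-1.090e+00) = 30.935618
iter 5: u=1.129879  f(a)=+0.000e+00  f'(a)=-1.090e+00  a ← 30.935618 − (+0.000e+00/-1.090e+00) = 30.935618
converged: |Δa| < 1e-12 after 5 iterations
sag = a·(cosh(S/(2a)) − 1) = 30.935618·(cosh(1.129879) − 1) = 21.938826
T_max/T_min = cosh(S/(2a)) = 1.709177

a=30.936 sag=21.939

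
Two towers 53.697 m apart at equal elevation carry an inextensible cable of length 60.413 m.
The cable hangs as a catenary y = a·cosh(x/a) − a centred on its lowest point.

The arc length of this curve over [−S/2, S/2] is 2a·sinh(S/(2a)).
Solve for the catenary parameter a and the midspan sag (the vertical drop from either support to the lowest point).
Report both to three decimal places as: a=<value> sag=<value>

seed: a₀ = √(S³/(24(L−S))) = √(53.697³/(24·6.716)) = 30.993032
iter 1: u=0.866275  f(a)=+2.565e-01  f'(a)=-4.668e-01  a ← 30.993032 − (+2.565e-01/-4.668e-01) = 31.542621
iter 2: u=0.851182  f(a)=+6.983e-03  f'(a)=-4.417e-01  a ← 31.542621 − (+6.983e-03/-4.417e-01) = 31.558431
iter 3: u=0.850755  f(a)=+5.495e-06  f'(a)=-4.410e-01  a ← 31.558431 − (+5.495e-06/-4.410e-01) = 31.558443
iter 4: u=0.850755  f(a)=+3.411e-12  f'(a)=-4.410e-01  a ← 31.558443 − (+3.411e-12/-4.410e-01) = 31.558443
converged: |Δa| < 1e-12 after 4 iterations
sag = a·(cosh(S/(2a)) − 1) = 31.558443·(cosh(0.850755) − 1) = 12.126428
T_max/T_min = cosh(S/(2a)) = 1.384253

a=31.558 sag=12.126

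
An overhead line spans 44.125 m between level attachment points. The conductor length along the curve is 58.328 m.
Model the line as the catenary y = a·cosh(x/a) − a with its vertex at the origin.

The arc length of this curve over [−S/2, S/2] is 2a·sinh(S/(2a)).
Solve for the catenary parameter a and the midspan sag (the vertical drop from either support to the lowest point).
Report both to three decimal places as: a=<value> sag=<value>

seed: a₀ = √(S³/(24(L−S))) = √(44.125³/(24·14.203)) = 15.875646
iter 1: u=1.389707  f(a)=+1.436e+00  f'(a)=-2.160e+00  a ← 15.875646 − (+1.436e+00/-2.160e+00) = 16.540734
iter 2: u=1.333828  f(a)=+9.519e-02  f'(a)=-1.882e+00  a ← 16.540734 − (+9.519e-02/-1.882e+00) = 16.591314
iter 3: u=1.329762  f(a)=+4.837e-04  f'(a)=-1.863e+00  a ← 16.591314 − (+4.837e-04/-1.863e+00) = 16.591574
iter 4: u=1.329741  f(a)=+1.263e-08  f'(a)=-1.863e+00  a ← 16.591574 − (+1.263e-08/-1.863e+00) = 16.591574
iter 5: u=1.329741  f(a)=+0.000e+00  f'(a)=-1.863e+00  a ← 16.591574 − (+0.000e+00/-1.863e+00) = 16.591574
converged: |Δa| < 1e-12 after 5 iterations
sag = a·(cosh(S/(2a)) − 1) = 16.591574·(cosh(1.329741) − 1) = 16.961656
T_max/T_min = cosh(S/(2a)) = 2.022305

a=16.592 sag=16.962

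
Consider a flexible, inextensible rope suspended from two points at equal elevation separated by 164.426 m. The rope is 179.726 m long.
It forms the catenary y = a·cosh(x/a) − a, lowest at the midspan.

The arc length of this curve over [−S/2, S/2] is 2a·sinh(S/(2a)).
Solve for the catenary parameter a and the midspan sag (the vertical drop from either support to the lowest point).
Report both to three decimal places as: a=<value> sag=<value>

seed: a₀ = √(S³/(24(L−S))) = √(164.426³/(24·15.300)) = 110.028300
iter 1: u=0.747199  f(a)=+4.328e-01  f'(a)=-2.940e-01  a ← 110.028300 − (+4.328e-01/-2.940e-01) = 111.500746
iter 2: u=0.737331  f(a)=+8.842e-03  f'(a)=-2.821e-01  a ← 111.500746 − (+8.842e-03/-2.821e-01) = 111.532094
iter 3: u=0.737124  f(a)=+3.860e-06  f'(a)=-2.818e-01  a ← 111.532094 − (+3.860e-06/-2.818e-01) = 111.532107
iter 4: u=0.737124  f(a)=+7.674e-13  f'(a)=-2.818e-01  a ← 111.532107 − (+7.674e-13/-2.818e-01) = 111.532107
converged: |Δa| < 1e-12 after 4 iterations
sag = a·(cosh(S/(2a)) − 1) = 111.532107·(cosh(0.737124) − 1) = 31.697672
T_max/T_min = cosh(S/(2a)) = 1.284202

a=111.532 sag=31.698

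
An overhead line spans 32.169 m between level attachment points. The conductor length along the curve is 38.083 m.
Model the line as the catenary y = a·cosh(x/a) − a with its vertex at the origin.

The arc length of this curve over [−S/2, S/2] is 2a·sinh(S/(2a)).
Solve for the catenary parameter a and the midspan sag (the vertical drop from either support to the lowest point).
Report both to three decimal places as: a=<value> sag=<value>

a=15.720 sag=8.972

seed: a₀ = √(S³/(24(L−S))) = √(32.169³/(24·5.914)) = 15.314755
iter 1: u=1.050262  f(a)=+3.349e-01  f'(a)=-8.609e-01  a ← 15.314755 − (+3.349e-01/-8.609e-01) = 15.703713
iter 2: u=1.024248  f(a)=+1.318e-02  f'(a)=-7.944e-01  a ← 15.703713 − (+1.318e-02/-7.944e-01) = 15.720307
iter 3: u=1.023167  f(a)=+2.228e-05  f'(a)=-7.917e-01  a ← 15.720307 − (+2.228e-05/-7.917e-01) = 15.720335
iter 4: u=1.023165  f(a)=+6.388e-11  f'(a)=-7.917e-01  a ← 15.720335 − (+6.388e-11/-7.917e-01) = 15.720335
iter 5: u=1.023165  f(a)=+0.000e+00  f'(a)=-7.917e-01  a ← 15.720335 − (+0.000e+00/-7.917e-01) = 15.720335
converged: |Δa| < 1e-12 after 5 iterations
sag = a·(cosh(S/(2a)) − 1) = 15.720335·(cosh(1.023165) − 1) = 8.971924
T_max/T_min = cosh(S/(2a)) = 1.570721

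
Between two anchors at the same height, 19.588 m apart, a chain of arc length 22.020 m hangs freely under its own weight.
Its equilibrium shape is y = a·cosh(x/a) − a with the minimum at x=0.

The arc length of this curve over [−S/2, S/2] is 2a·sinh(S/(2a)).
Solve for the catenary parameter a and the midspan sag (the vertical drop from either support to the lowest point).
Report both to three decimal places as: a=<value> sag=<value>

a=11.553 sag=4.406

seed: a₀ = √(S³/(24(L−S))) = √(19.588³/(24·2.432)) = 11.347436
iter 1: u=0.863102  f(a)=+9.221e-02  f'(a)=-4.614e-01  a ← 11.347436 − (+9.221e-02/-4.614e-01) = 11.547266
iter 2: u=0.848166  f(a)=+2.492e-03  f'(a)=-4.368e-01  a ← 11.547266 − (+2.492e-03/-4.368e-01) = 11.552972
iter 3: u=0.847747  f(a)=+1.933e-06  f'(a)=-4.361e-01  a ← 11.552972 − (+1.933e-06/-4.361e-01) = 11.552976
iter 4: u=0.847747  f(a)=+1.162e-12  f'(a)=-4.361e-01  a ← 11.552976 − (+1.162e-12/-4.361e-01) = 11.552976
converged: |Δa| < 1e-12 after 4 iterations
sag = a·(cosh(S/(2a)) − 1) = 11.552976·(cosh(0.847747) − 1) = 4.406076
T_max/T_min = cosh(S/(2a)) = 1.381380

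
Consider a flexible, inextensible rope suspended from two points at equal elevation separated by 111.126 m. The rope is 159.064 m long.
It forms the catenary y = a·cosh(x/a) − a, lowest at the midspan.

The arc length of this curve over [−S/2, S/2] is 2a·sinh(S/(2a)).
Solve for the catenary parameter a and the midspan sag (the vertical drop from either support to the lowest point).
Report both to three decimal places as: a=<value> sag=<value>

a=36.581 sag=50.961

seed: a₀ = √(S³/(24(L−S))) = √(111.126³/(24·47.938)) = 34.536470
iter 1: u=1.608821  f(a)=+6.600e+00  f'(a)=-3.564e+00  a ← 34.536470 − (+6.600e+00/-3.564e+00) = 36.388244
iter 2: u=1.526949  f(a)=+5.680e-01  f'(a)=-2.975e+00  a ← 36.388244 − (+5.680e-01/-2.975e+00) = 36.579176
iter 3: u=1.518979  f(a)=+5.082e-03  f'(a)=-2.922e+00  a ← 36.579176 − (+5.082e-03/-2.922e+00) = 36.580916
iter 4: u=1.518907  f(a)=+4.148e-07  f'(a)=-2.921e+00  a ← 36.580916 − (+4.148e-07/-2.921e+00) = 36.580916
iter 5: u=1.518907  f(a)=+2.842e-14  f'(a)=-2.921e+00  a ← 36.580916 − (+2.842e-14/-2.921e+00) = 36.580916
converged: |Δa| < 1e-12 after 5 iterations
sag = a·(cosh(S/(2a)) − 1) = 36.580916·(cosh(1.518907) − 1) = 50.960517
T_max/T_min = cosh(S/(2a)) = 2.393090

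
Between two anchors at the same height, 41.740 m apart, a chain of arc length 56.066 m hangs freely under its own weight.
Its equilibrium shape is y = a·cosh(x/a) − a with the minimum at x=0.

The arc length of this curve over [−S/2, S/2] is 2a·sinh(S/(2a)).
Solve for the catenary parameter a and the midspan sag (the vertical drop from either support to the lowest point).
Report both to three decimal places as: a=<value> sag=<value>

seed: a₀ = √(S³/(24(L−S))) = √(41.740³/(24·14.326)) = 14.543220
iter 1: u=1.435033  f(a)=+1.550e+00  f'(a)=-2.407e+00  a ← 14.543220 − (+1.550e+00/-2.407e+00) = 15.187019
iter 2: u=1.374200  f(a)=+1.088e-01  f'(a)=-2.080e+00  a ← 15.187019 − (+1.088e-01/-2.080e+00) = 15.239353
iter 3: u=1.369481  f(a)=+6.266e-04  f'(a)=-2.056e+00  a ← 15.239353 − (+6.266e-04/-2.056e+00) = 15.239658
iter 4: u=1.369453  f(a)=+2.103e-08  f'(a)=-2.056e+00  a ← 15.239658 − (+2.103e-08/-2.056e+00) = 15.239658
iter 5: u=1.369453  f(a)=-1.421e-14  f'(a)=-2.056e+00  a ← 15.239658 − (-1.421e-14/-2.056e+00) = 15.239658
converged: |Δa| < 1e-12 after 5 iterations
sag = a·(cosh(S/(2a)) − 1) = 15.239658·(cosh(1.369453) − 1) = 16.667963
T_max/T_min = cosh(S/(2a)) = 2.093723

a=15.240 sag=16.668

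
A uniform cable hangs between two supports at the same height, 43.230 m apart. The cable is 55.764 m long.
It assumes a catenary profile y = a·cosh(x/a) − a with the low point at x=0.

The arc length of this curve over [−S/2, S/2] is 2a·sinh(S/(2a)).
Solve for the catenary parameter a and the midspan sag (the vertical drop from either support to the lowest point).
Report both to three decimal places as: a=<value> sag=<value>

seed: a₀ = √(S³/(24(L−S))) = √(43.230³/(24·12.534)) = 16.388054
iter 1: u=1.318949  f(a)=+1.136e+00  f'(a)=-1.813e+00  a ← 16.388054 − (+1.136e+00/-1.813e+00) = 17.014968
iter 2: u=1.270352  f(a)=+6.847e-02  f'(a)=-1.600e+00  a ← 17.014968 − (+6.847e-02/-1.600e+00) = 17.057751
iter 3: u=1.267166  f(a)=+2.838e-04  f'(a)=-1.587e+00  a ← 17.057751 − (+2.838e-04/-1.587e+00) = 17.057930
iter 4: u=1.267153  f(a)=+4.918e-09  f'(a)=-1.587e+00  a ← 17.057930 − (+4.918e-09/-1.587e+00) = 17.057930
iter 5: u=1.267153  f(a)=-7.105e-15  f'(a)=-1.587e+00  a ← 17.057930 − (-7.105e-15/-1.587e+00) = 17.057930
converged: |Δa| < 1e-12 after 5 iterations
sag = a·(cosh(S/(2a)) − 1) = 17.057930·(cosh(1.267153) − 1) = 15.628136
T_max/T_min = cosh(S/(2a)) = 1.916180

a=17.058 sag=15.628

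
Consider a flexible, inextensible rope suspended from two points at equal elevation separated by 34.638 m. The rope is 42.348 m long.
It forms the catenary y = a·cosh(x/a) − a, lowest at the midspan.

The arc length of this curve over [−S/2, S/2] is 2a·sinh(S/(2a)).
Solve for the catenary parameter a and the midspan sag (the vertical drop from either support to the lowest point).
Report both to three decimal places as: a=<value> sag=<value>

a=15.463 sag=10.756

seed: a₀ = √(S³/(24(L−S))) = √(34.638³/(24·7.710)) = 14.986368
iter 1: u=1.155650  f(a)=+5.315e-01  f'(a)=-1.173e+00  a ← 14.986368 − (+5.315e-01/-1.173e+00) = 15.439473
iter 2: u=1.121735  f(a)=+2.506e-02  f'(a)=-1.065e+00  a ← 15.439473 − (+2.506e-02/-1.065e+00) = 15.463006
iter 3: u=1.120028  f(a)=+6.179e-05  f'(a)=-1.060e+00  a ← 15.463006 − (+6.179e-05/-1.060e+00) = 15.463064
iter 4: u=1.120024  f(a)=+3.778e-10  f'(a)=-1.060e+00  a ← 15.463064 − (+3.778e-10/-1.060e+00) = 15.463064
iter 5: u=1.120024  f(a)=-7.105e-15  f'(a)=-1.060e+00  a ← 15.463064 − (-7.105e-15/-1.060e+00) = 15.463064
converged: |Δa| < 1e-12 after 5 iterations
sag = a·(cosh(S/(2a)) − 1) = 15.463064·(cosh(1.120024) − 1) = 10.756101
T_max/T_min = cosh(S/(2a)) = 1.695600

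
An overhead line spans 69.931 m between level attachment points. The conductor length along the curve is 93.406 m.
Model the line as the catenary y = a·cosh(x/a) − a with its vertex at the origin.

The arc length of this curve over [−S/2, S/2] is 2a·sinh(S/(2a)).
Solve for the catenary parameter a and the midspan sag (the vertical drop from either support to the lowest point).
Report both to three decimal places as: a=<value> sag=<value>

seed: a₀ = √(S³/(24(L−S))) = √(69.931³/(24·23.475)) = 24.637474
iter 1: u=1.419200  f(a)=+2.481e+00  f'(a)=-2.318e+00  a ← 24.637474 − (+2.481e+00/-2.318e+00) = 25.707604
iter 2: u=1.360123  f(a)=+1.708e-01  f'(a)=-2.009e+00  a ← 25.707604 − (+1.708e-01/-2.009e+00) = 25.792613
iter 3: u=1.355640  f(a)=+9.417e-04  f'(a)=-1.987e+00  a ← 25.792613 − (+9.417e-04/-1.987e+00) = 25.793087
iter 4: u=1.355615  f(a)=+2.898e-08  f'(a)=-1.987e+00  a ← 25.793087 − (+2.898e-08/-1.987e+00) = 25.793087
iter 5: u=1.355615  f(a)=+2.842e-14  f'(a)=-1.987e+00  a ← 25.793087 − (+2.842e-14/-1.987e+00) = 25.793087
converged: |Δa| < 1e-12 after 5 iterations
sag = a·(cosh(S/(2a)) − 1) = 25.793087·(cosh(1.355615) − 1) = 27.559079
T_max/T_min = cosh(S/(2a)) = 2.068468

a=25.793 sag=27.559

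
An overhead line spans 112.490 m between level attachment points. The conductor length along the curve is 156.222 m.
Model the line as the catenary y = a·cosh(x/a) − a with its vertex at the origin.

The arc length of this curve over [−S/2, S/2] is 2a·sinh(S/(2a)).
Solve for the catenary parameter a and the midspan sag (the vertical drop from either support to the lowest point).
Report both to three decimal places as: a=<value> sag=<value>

a=38.807 sag=48.413

seed: a₀ = √(S³/(24(L−S))) = √(112.490³/(24·43.732)) = 36.826936
iter 1: u=1.527279  f(a)=+5.393e+00  f'(a)=-2.977e+00  a ← 36.826936 − (+5.393e+00/-2.977e+00) = 38.638398
iter 2: u=1.455676  f(a)=+4.235e-01  f'(a)=-2.526e+00  a ← 38.638398 − (+4.235e-01/-2.526e+00) = 38.806008
iter 3: u=1.449389  f(a)=+3.102e-03  f'(a)=-2.490e+00  a ← 38.806008 − (+3.102e-03/-2.490e+00) = 38.807254
iter 4: u=1.449342  f(a)=+1.692e-07  f'(a)=-2.489e+00  a ← 38.807254 − (+1.692e-07/-2.489e+00) = 38.807254
iter 5: u=1.449342  f(a)=-2.842e-14  f'(a)=-2.489e+00  a ← 38.807254 − (-2.842e-14/-2.489e+00) = 38.807254
converged: |Δa| < 1e-12 after 5 iterations
sag = a·(cosh(S/(2a)) − 1) = 38.807254·(cosh(1.449342) − 1) = 48.412763
T_max/T_min = cosh(S/(2a)) = 2.247518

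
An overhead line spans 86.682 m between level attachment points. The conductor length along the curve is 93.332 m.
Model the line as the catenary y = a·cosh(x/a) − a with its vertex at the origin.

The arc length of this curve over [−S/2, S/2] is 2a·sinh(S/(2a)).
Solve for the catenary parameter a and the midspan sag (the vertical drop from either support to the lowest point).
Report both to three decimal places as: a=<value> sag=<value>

a=64.604 sag=15.092

seed: a₀ = √(S³/(24(L−S))) = √(86.682³/(24·6.650)) = 63.881770
iter 1: u=0.678456  f(a)=+1.547e-01  f'(a)=-2.179e-01  a ← 63.881770 − (+1.547e-01/-2.179e-01) = 64.591779
iter 2: u=0.670999  f(a)=+2.618e-03  f'(a)=-2.106e-01  a ← 64.591779 − (+2.618e-03/-2.106e-01) = 64.604207
iter 3: u=0.670870  f(a)=+7.777e-07  f'(a)=-2.105e-01  a ← 64.604207 − (+7.777e-07/-2.105e-01) = 64.604211
iter 4: u=0.670870  f(a)=+8.527e-14  f'(a)=-2.105e-01  a ← 64.604211 − (+8.527e-14/-2.105e-01) = 64.604211
converged: |Δa| < 1e-12 after 4 iterations
sag = a·(cosh(S/(2a)) − 1) = 64.604211·(cosh(0.670870) − 1) = 15.091583
T_max/T_min = cosh(S/(2a)) = 1.233601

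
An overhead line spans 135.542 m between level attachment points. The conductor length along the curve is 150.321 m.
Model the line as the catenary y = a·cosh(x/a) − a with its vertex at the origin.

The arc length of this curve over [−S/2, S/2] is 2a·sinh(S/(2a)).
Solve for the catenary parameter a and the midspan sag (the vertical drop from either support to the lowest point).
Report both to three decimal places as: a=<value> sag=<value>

seed: a₀ = √(S³/(24(L−S))) = √(135.542³/(24·14.779)) = 83.788167
iter 1: u=0.808837  f(a)=+4.910e-01  f'(a)=-3.764e-01  a ← 83.788167 − (+4.910e-01/-3.764e-01) = 85.092735
iter 2: u=0.796437  f(a)=+1.170e-02  f'(a)=-3.586e-01  a ← 85.092735 − (+1.170e-02/-3.586e-01) = 85.125367
iter 3: u=0.796132  f(a)=+7.008e-06  f'(a)=-3.582e-01  a ← 85.125367 − (+7.008e-06/-3.582e-01) = 85.125386
iter 4: u=0.796131  f(a)=+2.501e-12  f'(a)=-3.582e-01  a ← 85.125386 − (+2.501e-12/-3.582e-01) = 85.125386
converged: |Δa| < 1e-12 after 4 iterations
sag = a·(cosh(S/(2a)) − 1) = 85.125386·(cosh(0.796131) − 1) = 28.432670
T_max/T_min = cosh(S/(2a)) = 1.334009

a=85.125 sag=28.433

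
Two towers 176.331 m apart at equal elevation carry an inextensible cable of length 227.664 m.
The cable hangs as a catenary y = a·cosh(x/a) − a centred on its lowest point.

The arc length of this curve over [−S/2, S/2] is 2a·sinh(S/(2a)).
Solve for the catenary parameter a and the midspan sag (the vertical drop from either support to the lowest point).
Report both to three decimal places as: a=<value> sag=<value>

a=69.447 sag=63.897

seed: a₀ = √(S³/(24(L−S))) = √(176.331³/(24·51.333)) = 66.709711
iter 1: u=1.321629  f(a)=+4.674e+00  f'(a)=-1.825e+00  a ← 66.709711 − (+4.674e+00/-1.825e+00) = 69.270737
iter 2: u=1.272767  f(a)=+2.827e-01  f'(a)=-1.610e+00  a ← 69.270737 − (+2.827e-01/-1.610e+00) = 69.446245
iter 3: u=1.269550  f(a)=+1.181e-03  f'(a)=-1.597e+00  a ← 69.446245 − (+1.181e-03/-1.597e+00) = 69.446984
iter 4: u=1.269537  f(a)=+2.079e-08  f'(a)=-1.597e+00  a ← 69.446984 − (+2.079e-08/-1.597e+00) = 69.446984
iter 5: u=1.269537  f(a)=+0.000e+00  f'(a)=-1.597e+00  a ← 69.446984 − (+0.000e+00/-1.597e+00) = 69.446984
converged: |Δa| < 1e-12 after 5 iterations
sag = a·(cosh(S/(2a)) − 1) = 69.446984·(cosh(1.269537) − 1) = 63.896961
T_max/T_min = cosh(S/(2a)) = 1.920083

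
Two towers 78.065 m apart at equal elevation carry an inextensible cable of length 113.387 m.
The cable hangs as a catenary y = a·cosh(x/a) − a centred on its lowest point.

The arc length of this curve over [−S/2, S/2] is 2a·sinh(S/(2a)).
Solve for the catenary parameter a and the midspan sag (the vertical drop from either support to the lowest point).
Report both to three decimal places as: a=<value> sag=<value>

a=25.155 sag=36.869

seed: a₀ = √(S³/(24(L−S))) = √(78.065³/(24·35.322)) = 23.689521
iter 1: u=1.647669  f(a)=+5.117e+00  f'(a)=-3.874e+00  a ← 23.689521 − (+5.117e+00/-3.874e+00) = 25.010181
iter 2: u=1.560664  f(a)=+4.590e-01  f'(a)=-3.208e+00  a ← 25.010181 − (+4.590e-01/-3.208e+00) = 25.153290
iter 3: u=1.551785  f(a)=+4.499e-03  f'(a)=-3.145e+00  a ← 25.153290 − (+4.499e-03/-3.145e+00) = 25.154720
iter 4: u=1.551697  f(a)=+4.416e-07  f'(a)=-3.144e+00  a ← 25.154720 − (+4.416e-07/-3.144e+00) = 25.154721
iter 5: u=1.551697  f(a)=+0.000e+00  f'(a)=-3.144e+00  a ← 25.154721 − (+0.000e+00/-3.144e+00) = 25.154721
converged: |Δa| < 1e-12 after 5 iterations
sag = a·(cosh(S/(2a)) − 1) = 25.154721·(cosh(1.551697) − 1) = 36.868766
T_max/T_min = cosh(S/(2a)) = 2.465680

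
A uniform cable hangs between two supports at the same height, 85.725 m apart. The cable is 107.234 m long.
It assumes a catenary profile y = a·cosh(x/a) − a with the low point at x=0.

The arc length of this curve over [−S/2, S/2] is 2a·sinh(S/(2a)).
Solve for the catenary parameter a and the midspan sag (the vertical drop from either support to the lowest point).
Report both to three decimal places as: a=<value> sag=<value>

a=36.179 sag=28.502

seed: a₀ = √(S³/(24(L−S))) = √(85.725³/(24·21.509)) = 34.933774
iter 1: u=1.226964  f(a)=+1.678e+00  f'(a)=-1.427e+00  a ← 34.933774 − (+1.678e+00/-1.427e+00) = 36.109831
iter 2: u=1.187004  f(a)=+8.848e-02  f'(a)=-1.280e+00  a ← 36.109831 − (+8.848e-02/-1.280e+00) = 36.178943
iter 3: u=1.184736  f(a)=+2.762e-04  f'(a)=-1.272e+00  a ← 36.178943 − (+2.762e-04/-1.272e+00) = 36.179160
iter 4: u=1.184729  f(a)=+2.710e-09  f'(a)=-1.272e+00  a ← 36.179160 − (+2.710e-09/-1.272e+00) = 36.179160
iter 5: u=1.184729  f(a)=+1.421e-14  f'(a)=-1.272e+00  a ← 36.179160 − (+1.421e-14/-1.272e+00) = 36.179160
converged: |Δa| < 1e-12 after 5 iterations
sag = a·(cosh(S/(2a)) − 1) = 36.179160·(cosh(1.184729) − 1) = 28.502478
T_max/T_min = cosh(S/(2a)) = 1.787815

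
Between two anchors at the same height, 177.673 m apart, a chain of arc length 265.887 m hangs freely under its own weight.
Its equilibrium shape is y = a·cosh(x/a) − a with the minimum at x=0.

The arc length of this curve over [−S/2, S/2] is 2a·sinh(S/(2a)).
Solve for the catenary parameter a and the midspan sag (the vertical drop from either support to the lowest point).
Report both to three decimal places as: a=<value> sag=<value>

seed: a₀ = √(S³/(24(L−S))) = √(177.673³/(24·88.214)) = 51.470427
iter 1: u=1.725972  f(a)=+1.411e+01  f'(a)=-4.564e+00  a ← 51.470427 − (+1.411e+01/-4.564e+00) = 54.562416
iter 2: u=1.628163  f(a)=+1.372e+00  f'(a)=-3.716e+00  a ← 54.562416 − (+1.372e+00/-3.716e+00) = 54.931504
iter 3: u=1.617223  f(a)=+1.604e-02  f'(a)=-3.630e+00  a ← 54.931504 − (+1.604e-02/-3.630e+00) = 54.935923
iter 4: u=1.617093  f(a)=+2.249e-06  f'(a)=-3.629e+00  a ← 54.935923 − (+2.249e-06/-3.629e+00) = 54.935923
iter 5: u=1.617093  f(a)=+0.000e+00  f'(a)=-3.629e+00  a ← 54.935923 − (+0.000e+00/-3.629e+00) = 54.935923
converged: |Δa| < 1e-12 after 5 iterations
sag = a·(cosh(S/(2a)) − 1) = 54.935923·(cosh(1.617093) − 1) = 88.910974
T_max/T_min = cosh(S/(2a)) = 2.618449

a=54.936 sag=88.911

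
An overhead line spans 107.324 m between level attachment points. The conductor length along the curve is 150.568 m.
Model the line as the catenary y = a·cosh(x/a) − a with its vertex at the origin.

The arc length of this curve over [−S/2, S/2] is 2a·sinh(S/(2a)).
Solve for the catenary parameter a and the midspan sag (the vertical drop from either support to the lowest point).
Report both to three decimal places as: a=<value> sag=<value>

seed: a₀ = √(S³/(24(L−S))) = √(107.324³/(24·43.244)) = 34.512524
iter 1: u=1.554856  f(a)=+5.539e+00  f'(a)=-3.167e+00  a ← 34.512524 − (+5.539e+00/-3.167e+00) = 36.261591
iter 2: u=1.479858  f(a)=+4.489e-01  f'(a)=-2.672e+00  a ← 36.261591 − (+4.489e-01/-2.672e+00) = 36.429567
iter 3: u=1.473034  f(a)=+3.523e-03  f'(a)=-2.630e+00  a ← 36.429567 − (+3.523e-03/-2.630e+00) = 36.430906
iter 4: u=1.472980  f(a)=+2.208e-07  f'(a)=-2.630e+00  a ← 36.430906 − (+2.208e-07/-2.630e+00) = 36.430906
iter 5: u=1.472980  f(a)=+0.000e+00  f'(a)=-2.630e+00  a ← 36.430906 − (+0.000e+00/-2.630e+00) = 36.430906
converged: |Δa| < 1e-12 after 5 iterations
sag = a·(cosh(S/(2a)) − 1) = 36.430906·(cosh(1.472980) − 1) = 47.204562
T_max/T_min = cosh(S/(2a)) = 2.295728

a=36.431 sag=47.205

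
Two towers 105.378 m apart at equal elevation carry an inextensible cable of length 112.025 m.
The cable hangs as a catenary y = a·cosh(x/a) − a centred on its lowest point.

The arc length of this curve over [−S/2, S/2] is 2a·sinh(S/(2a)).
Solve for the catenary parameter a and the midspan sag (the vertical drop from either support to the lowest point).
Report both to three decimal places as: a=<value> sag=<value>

seed: a₀ = √(S³/(24(L−S))) = √(105.378³/(24·6.647)) = 85.645878
iter 1: u=0.615196  f(a)=+1.269e-01  f'(a)=-1.612e-01  a ← 85.645878 − (+1.269e-01/-1.612e-01) = 86.433361
iter 2: u=0.609591  f(a)=+1.772e-03  f'(a)=-1.567e-01  a ← 86.433361 − (+1.772e-03/-1.567e-01) = 86.444668
iter 3: u=0.609511  f(a)=+3.561e-07  f'(a)=-1.566e-01  a ← 86.444668 − (+3.561e-07/-1.566e-01) = 86.444670
iter 4: u=0.609511  f(a)=+2.842e-14  f'(a)=-1.566e-01  a ← 86.444670 − (+2.842e-14/-1.566e-01) = 86.444670
converged: |Δa| < 1e-12 after 4 iterations
sag = a·(cosh(S/(2a)) − 1) = 86.444670·(cosh(0.609511) − 1) = 16.560578
T_max/T_min = cosh(S/(2a)) = 1.191574

a=86.445 sag=16.561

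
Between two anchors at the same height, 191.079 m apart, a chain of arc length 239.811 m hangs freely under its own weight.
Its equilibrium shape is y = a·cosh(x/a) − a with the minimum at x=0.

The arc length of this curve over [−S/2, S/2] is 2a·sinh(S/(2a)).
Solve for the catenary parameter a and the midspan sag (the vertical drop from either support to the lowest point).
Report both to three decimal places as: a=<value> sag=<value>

seed: a₀ = √(S³/(24(L−S))) = √(191.079³/(24·48.732)) = 77.233675
iter 1: u=1.237019  f(a)=+3.867e+00  f'(a)=-1.466e+00  a ← 77.233675 − (+3.867e+00/-1.466e+00) = 79.871850
iter 2: u=1.196160  f(a)=+2.070e-01  f'(a)=-1.313e+00  a ← 79.871850 − (+2.070e-01/-1.313e+00) = 80.029520
iter 3: u=1.193803  f(a)=+6.672e-04  f'(a)=-1.304e+00  a ← 80.029520 − (+6.672e-04/-1.304e+00) = 80.030032
iter 4: u=1.193796  f(a)=+6.981e-09  f'(a)=-1.304e+00  a ← 80.030032 − (+6.981e-09/-1.304e+00) = 80.030032
iter 5: u=1.193796  f(a)=-8.527e-14  f'(a)=-1.304e+00  a ← 80.030032 − (-8.527e-14/-1.304e+00) = 80.030032
converged: |Δa| < 1e-12 after 5 iterations
sag = a·(cosh(S/(2a)) − 1) = 80.030032·(cosh(1.193796) − 1) = 64.130070
T_max/T_min = cosh(S/(2a)) = 1.801325

a=80.030 sag=64.130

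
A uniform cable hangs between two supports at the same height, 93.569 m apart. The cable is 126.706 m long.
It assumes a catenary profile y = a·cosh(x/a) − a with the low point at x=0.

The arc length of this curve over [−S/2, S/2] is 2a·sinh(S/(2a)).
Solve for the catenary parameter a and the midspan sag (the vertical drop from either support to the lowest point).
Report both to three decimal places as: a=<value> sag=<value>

seed: a₀ = √(S³/(24(L−S))) = √(93.569³/(24·33.137)) = 32.094881
iter 1: u=1.457694  f(a)=+3.704e+00  f'(a)=-2.538e+00  a ← 32.094881 − (+3.704e+00/-2.538e+00) = 33.554120
iter 2: u=1.394300  f(a)=+2.676e-01  f'(a)=-2.184e+00  a ← 33.554120 − (+2.676e-01/-2.184e+00) = 33.676665
iter 3: u=1.389226  f(a)=+1.637e-03  f'(a)=-2.157e+00  a ← 33.676665 − (+1.637e-03/-2.157e+00) = 33.677424
iter 4: u=1.389195  f(a)=+6.210e-08  f'(a)=-2.157e+00  a ← 33.677424 − (+6.210e-08/-2.157e+00) = 33.677424
iter 5: u=1.389195  f(a)=-2.842e-14  f'(a)=-2.157e+00  a ← 33.677424 − (-2.842e-14/-2.157e+00) = 33.677424
converged: |Δa| < 1e-12 after 5 iterations
sag = a·(cosh(S/(2a)) − 1) = 33.677424·(cosh(1.389195) − 1) = 38.070548
T_max/T_min = cosh(S/(2a)) = 2.130447

a=33.677 sag=38.071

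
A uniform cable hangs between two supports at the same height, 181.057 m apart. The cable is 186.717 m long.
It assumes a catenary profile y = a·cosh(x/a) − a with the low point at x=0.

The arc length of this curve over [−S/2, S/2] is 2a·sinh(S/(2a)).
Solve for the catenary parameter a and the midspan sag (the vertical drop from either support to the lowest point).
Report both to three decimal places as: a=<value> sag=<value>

seed: a₀ = √(S³/(24(L−S))) = √(181.057³/(24·5.660)) = 209.030252
iter 1: u=0.433088  f(a)=+5.332e-02  f'(a)=-5.518e-02  a ← 209.030252 − (+5.332e-02/-5.518e-02) = 209.996564
iter 2: u=0.431095  f(a)=+3.720e-04  f'(a)=-5.441e-02  a ← 209.996564 − (+3.720e-04/-5.441e-02) = 210.003401
iter 3: u=0.431081  f(a)=+1.839e-08  f'(a)=-5.440e-02  a ← 210.003401 − (+1.839e-08/-5.440e-02) = 210.003401
iter 4: u=0.431081  f(a)=+0.000e+00  f'(a)=-5.440e-02  a ← 210.003401 − (+0.000e+00/-5.440e-02) = 210.003401
converged: |Δa| < 1e-12 after 4 iterations
sag = a·(cosh(S/(2a)) − 1) = 210.003401·(cosh(0.431081) − 1) = 19.816611
T_max/T_min = cosh(S/(2a)) = 1.094363

a=210.003 sag=19.817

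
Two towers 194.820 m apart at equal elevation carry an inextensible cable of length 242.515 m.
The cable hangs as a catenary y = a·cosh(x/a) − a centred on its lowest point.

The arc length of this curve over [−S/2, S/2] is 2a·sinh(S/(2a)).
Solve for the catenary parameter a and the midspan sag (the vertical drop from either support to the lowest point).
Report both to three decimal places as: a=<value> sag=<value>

seed: a₀ = √(S³/(24(L−S))) = √(194.820³/(24·47.695)) = 80.372645
iter 1: u=1.211980  f(a)=+3.628e+00  f'(a)=-1.371e+00  a ← 80.372645 − (+3.628e+00/-1.371e+00) = 83.019691
iter 2: u=1.173336  f(a)=+1.869e-01  f'(a)=-1.233e+00  a ← 83.019691 − (+1.869e-01/-1.233e+00) = 83.171350
iter 3: u=1.171197  f(a)=+5.560e-04  f'(a)=-1.225e+00  a ← 83.171350 − (+5.560e-04/-1.225e+00) = 83.171803
iter 4: u=1.171190  f(a)=+4.951e-09  f'(a)=-1.225e+00  a ← 83.171803 − (+4.951e-09/-1.225e+00) = 83.171803
iter 5: u=1.171190  f(a)=+2.842e-14  f'(a)=-1.225e+00  a ← 83.171803 − (+2.842e-14/-1.225e+00) = 83.171803
converged: |Δa| < 1e-12 after 5 iterations
sag = a·(cosh(S/(2a)) − 1) = 83.171803·(cosh(1.171190) − 1) = 63.868770
T_max/T_min = cosh(S/(2a)) = 1.767914

a=83.172 sag=63.869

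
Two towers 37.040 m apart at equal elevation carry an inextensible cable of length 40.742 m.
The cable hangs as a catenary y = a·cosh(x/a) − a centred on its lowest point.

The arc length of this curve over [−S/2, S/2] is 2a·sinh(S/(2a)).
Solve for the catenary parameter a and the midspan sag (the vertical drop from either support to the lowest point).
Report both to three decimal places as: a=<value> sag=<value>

a=24.266 sag=7.417

seed: a₀ = √(S³/(24(L−S))) = √(37.040³/(24·3.702)) = 23.915675
iter 1: u=0.774388  f(a)=+1.126e-01  f'(a)=-3.286e-01  a ← 23.915675 − (+1.126e-01/-3.286e-01) = 24.258382
iter 2: u=0.763447  f(a)=+2.466e-03  f'(a)=-3.143e-01  a ← 24.258382 − (+2.466e-03/-3.143e-01) = 24.266228
iter 3: u=0.763201  f(a)=+1.242e-06  f'(a)=-3.140e-01  a ← 24.266228 − (+1.242e-06/-3.140e-01) = 24.266232
iter 4: u=0.763200  f(a)=+3.197e-13  f'(a)=-3.140e-01  a ← 24.266232 − (+3.197e-13/-3.140e-01) = 24.266232
converged: |Δa| < 1e-12 after 4 iterations
sag = a·(cosh(S/(2a)) − 1) = 24.266232·(cosh(0.763200) − 1) = 7.417007
T_max/T_min = cosh(S/(2a)) = 1.305651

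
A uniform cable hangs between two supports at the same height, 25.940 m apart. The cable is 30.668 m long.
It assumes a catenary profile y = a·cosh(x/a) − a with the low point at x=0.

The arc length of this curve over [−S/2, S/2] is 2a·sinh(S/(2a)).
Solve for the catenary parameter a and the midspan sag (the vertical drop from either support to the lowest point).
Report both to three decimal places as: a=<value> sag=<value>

seed: a₀ = √(S³/(24(L−S))) = √(25.940³/(24·4.728)) = 12.402539
iter 1: u=1.045754  f(a)=+2.654e-01  f'(a)=-8.491e-01  a ← 12.402539 − (+2.654e-01/-8.491e-01) = 12.715051
iter 2: u=1.020051  f(a)=+1.036e-02  f'(a)=-7.840e-01  a ← 12.715051 − (+1.036e-02/-7.840e-01) = 12.728266
iter 3: u=1.018992  f(a)=+1.722e-05  f'(a)=-7.814e-01  a ← 12.728266 − (+1.722e-05/-7.814e-01) = 12.728288
iter 4: u=1.018990  f(a)=+4.770e-11  f'(a)=-7.814e-01  a ← 12.728288 − (+4.770e-11/-7.814e-01) = 12.728288
iter 5: u=1.018990  f(a)=+1.066e-14  f'(a)=-7.814e-01  a ← 12.728288 − (+1.066e-14/-7.814e-01) = 12.728288
converged: |Δa| < 1e-12 after 5 iterations
sag = a·(cosh(S/(2a)) − 1) = 12.728288·(cosh(1.018990) − 1) = 7.200106
T_max/T_min = cosh(S/(2a)) = 1.565677

a=12.728 sag=7.200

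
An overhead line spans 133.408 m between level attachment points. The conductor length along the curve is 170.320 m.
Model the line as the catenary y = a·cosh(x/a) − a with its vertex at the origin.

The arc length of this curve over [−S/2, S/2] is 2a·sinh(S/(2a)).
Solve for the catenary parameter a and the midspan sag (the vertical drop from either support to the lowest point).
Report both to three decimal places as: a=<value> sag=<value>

a=53.795 sag=46.933

seed: a₀ = √(S³/(24(L−S))) = √(133.408³/(24·36.912)) = 51.770624
iter 1: u=1.288453  f(a)=+3.188e+00  f'(a)=-1.677e+00  a ← 51.770624 − (+3.188e+00/-1.677e+00) = 53.671331
iter 2: u=1.242824  f(a)=+1.840e-01  f'(a)=-1.489e+00  a ← 53.671331 − (+1.840e-01/-1.489e+00) = 53.794909
iter 3: u=1.239969  f(a)=+6.957e-04  f'(a)=-1.477e+00  a ← 53.794909 − (+6.957e-04/-1.477e+00) = 53.795380
iter 4: u=1.239958  f(a)=+1.003e-08  f'(a)=-1.477e+00  a ← 53.795380 − (+1.003e-08/-1.477e+00) = 53.795380
iter 5: u=1.239958  f(a)=+2.842e-14  f'(a)=-1.477e+00  a ← 53.795380 − (+2.842e-14/-1.477e+00) = 53.795380
converged: |Δa| < 1e-12 after 5 iterations
sag = a·(cosh(S/(2a)) − 1) = 53.795380·(cosh(1.239958) − 1) = 46.932811
T_max/T_min = cosh(S/(2a)) = 1.872432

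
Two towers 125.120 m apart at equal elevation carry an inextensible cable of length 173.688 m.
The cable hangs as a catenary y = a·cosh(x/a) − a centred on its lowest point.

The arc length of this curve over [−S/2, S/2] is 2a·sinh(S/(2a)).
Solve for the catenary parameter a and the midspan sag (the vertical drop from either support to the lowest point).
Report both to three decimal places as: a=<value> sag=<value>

seed: a₀ = √(S³/(24(L−S))) = √(125.120³/(24·48.568)) = 40.992969
iter 1: u=1.526115  f(a)=+5.980e+00  f'(a)=-2.969e+00  a ← 40.992969 − (+5.980e+00/-2.969e+00) = 43.006781
iter 2: u=1.454654  f(a)=+4.689e-01  f'(a)=-2.520e+00  a ← 43.006781 − (+4.689e-01/-2.520e+00) = 43.192819
iter 3: u=1.448389  f(a)=+3.425e-03  f'(a)=-2.484e+00  a ← 43.192819 − (+3.425e-03/-2.484e+00) = 43.194198
iter 4: u=1.448343  f(a)=+1.857e-07  f'(a)=-2.483e+00  a ← 43.194198 − (+1.857e-07/-2.483e+00) = 43.194198
iter 5: u=1.448343  f(a)=-2.842e-14  f'(a)=-2.483e+00  a ← 43.194198 − (-2.842e-14/-2.483e+00) = 43.194198
converged: |Δa| < 1e-12 after 5 iterations
sag = a·(cosh(S/(2a)) − 1) = 43.194198·(cosh(1.448343) − 1) = 53.798684
T_max/T_min = cosh(S/(2a)) = 2.245507

a=43.194 sag=53.799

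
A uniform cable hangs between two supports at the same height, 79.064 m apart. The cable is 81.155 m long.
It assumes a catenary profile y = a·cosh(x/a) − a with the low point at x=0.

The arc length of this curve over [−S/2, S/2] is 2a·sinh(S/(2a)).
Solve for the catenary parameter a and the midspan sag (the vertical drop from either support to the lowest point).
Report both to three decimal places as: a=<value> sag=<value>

seed: a₀ = √(S³/(24(L−S))) = √(79.064³/(24·2.091)) = 99.239721
iter 1: u=0.398349  f(a)=+1.665e-02  f'(a)=-4.281e-02  a ← 99.239721 − (+1.665e-02/-4.281e-02) = 99.628693
iter 2: u=0.396793  f(a)=+9.842e-05  f'(a)=-4.231e-02  a ← 99.628693 − (+9.842e-05/-4.231e-02) = 99.631019
iter 3: u=0.396784  f(a)=+3.483e-09  f'(a)=-4.231e-02  a ← 99.631019 − (+3.483e-09/-4.231e-02) = 99.631019
iter 4: u=0.396784  f(a)=+0.000e+00  f'(a)=-4.231e-02  a ← 99.631019 − (+0.000e+00/-4.231e-02) = 99.631019
converged: |Δa| < 1e-12 after 4 iterations
sag = a·(cosh(S/(2a)) − 1) = 99.631019·(cosh(0.396784) − 1) = 7.946272
T_max/T_min = cosh(S/(2a)) = 1.079757

a=99.631 sag=7.946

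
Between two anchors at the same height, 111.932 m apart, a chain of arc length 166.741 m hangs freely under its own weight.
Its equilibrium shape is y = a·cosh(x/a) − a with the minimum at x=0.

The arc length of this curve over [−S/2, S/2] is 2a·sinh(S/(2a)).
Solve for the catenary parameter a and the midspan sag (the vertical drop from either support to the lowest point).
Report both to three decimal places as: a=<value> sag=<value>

a=34.822 sag=55.528

seed: a₀ = √(S³/(24(L−S))) = √(111.932³/(24·54.809)) = 32.651252
iter 1: u=1.714054  f(a)=+8.638e+00  f'(a)=-4.453e+00  a ← 32.651252 − (+8.638e+00/-4.453e+00) = 34.591155
iter 2: u=1.617928  f(a)=+8.297e-01  f'(a)=-3.635e+00  a ← 34.591155 − (+8.297e-01/-3.635e+00) = 34.819400
iter 3: u=1.607322  f(a)=+9.450e-03  f'(a)=-3.553e+00  a ← 34.819400 − (+9.450e-03/-3.553e+00) = 34.822060
iter 4: u=1.607200  f(a)=+1.257e-06  f'(a)=-3.552e+00  a ← 34.822060 − (+1.257e-06/-3.552e+00) = 34.822060
iter 5: u=1.607200  f(a)=+0.000e+00  f'(a)=-3.552e+00  a ← 34.822060 − (+0.000e+00/-3.552e+00) = 34.822060
converged: |Δa| < 1e-12 after 5 iterations
sag = a·(cosh(S/(2a)) − 1) = 34.822060·(cosh(1.607200) − 1) = 55.528458
T_max/T_min = cosh(S/(2a)) = 2.594634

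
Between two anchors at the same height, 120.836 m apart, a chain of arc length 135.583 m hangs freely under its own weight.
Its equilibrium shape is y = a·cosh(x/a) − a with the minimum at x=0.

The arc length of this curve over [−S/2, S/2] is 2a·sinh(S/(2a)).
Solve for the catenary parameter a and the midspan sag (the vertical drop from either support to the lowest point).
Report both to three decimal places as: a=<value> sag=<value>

seed: a₀ = √(S³/(24(L−S))) = √(120.836³/(24·14.747)) = 70.605259
iter 1: u=0.855715  f(a)=+5.494e-01  f'(a)=-4.491e-01  a ← 70.605259 − (+5.494e-01/-4.491e-01) = 71.828586
iter 2: u=0.841141  f(a)=+1.460e-02  f'(a)=-4.255e-01  a ← 71.828586 − (+1.460e-02/-4.255e-01) = 71.862907
iter 3: u=0.840740  f(a)=+1.094e-05  f'(a)=-4.249e-01  a ← 71.862907 − (+1.094e-05/-4.249e-01) = 71.862933
iter 4: u=0.840739  f(a)=+6.111e-12  f'(a)=-4.249e-01  a ← 71.862933 − (+6.111e-12/-4.249e-01) = 71.862933
converged: |Δa| < 1e-12 after 4 iterations
sag = a·(cosh(S/(2a)) − 1) = 71.862933·(cosh(0.840739) − 1) = 26.929620
T_max/T_min = cosh(S/(2a)) = 1.374736

a=71.863 sag=26.930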